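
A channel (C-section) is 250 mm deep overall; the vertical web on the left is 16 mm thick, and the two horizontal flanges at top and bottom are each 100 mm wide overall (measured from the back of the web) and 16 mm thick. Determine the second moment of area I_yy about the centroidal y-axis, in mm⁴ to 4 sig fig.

I_yy ≈ 5.685 × 10⁶ mm⁴

Break the section into simple shapes (no overlaps), measuring from the bottom-left corner of the bounding box.
Web: 16 × 250, A = 4 000 mm², x = 8 mm, Ī = 85333.3 mm⁴.
Top flange (beyond web): 84 × 16, A = 1 344 mm², x = 58 mm, Ī = 790 272 mm⁴.
Bottom flange (beyond web): 84 × 16, A = 1 344 mm², x = 58 mm, Ī = 790 272 mm⁴.
Centroid: x̄ = ΣA·x / ΣA = 28.0957 mm.
Transfer each piece to the centroidal y-axis using Ī + A·d² with d = x − 28.0957:
  web: d = -20.0957 mm → contributes +1 700 681 mm⁴
  top flange (beyond web): d = 29.9043 mm → contributes +1 992 168 mm⁴
  bottom flange (beyond web): d = 29.9043 mm → contributes +1 992 168 mm⁴
Total I = 5 685 016 mm⁴.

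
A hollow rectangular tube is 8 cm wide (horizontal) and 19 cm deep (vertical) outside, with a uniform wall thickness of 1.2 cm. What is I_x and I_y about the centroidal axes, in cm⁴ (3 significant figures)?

Break the section into simple shapes (no overlaps), measuring from the bottom-left corner of the bounding box.
Outer rectangle: 8 × 19, A = 152 cm², y = 9.5 cm, Ī = 4572.7 cm⁴.
Inner void (subtracted): 5.6 × 16.6, A = 92.96 cm², y = 9.5 cm, Ī = 2134.7 cm⁴.
By symmetry the centroid is at mid-height, ȳ = 9.5 cm.
All pieces are centred on the centroidal x-axis, so I = ΣĪ (holes subtracted) = 2 438 cm⁴.
Repeating about the centroidal y-axis gives I_y = 567.73 cm⁴.

I_x ≈ 2440 cm⁴, I_y ≈ 568 cm⁴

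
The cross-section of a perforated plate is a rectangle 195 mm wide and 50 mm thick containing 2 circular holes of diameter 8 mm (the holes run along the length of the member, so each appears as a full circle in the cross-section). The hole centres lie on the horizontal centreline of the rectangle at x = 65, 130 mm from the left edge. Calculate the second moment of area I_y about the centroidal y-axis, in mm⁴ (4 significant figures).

Decompose the section into non-overlapping parts with the origin at the bottom-left of its bounding rectangle.
Plate: 195 × 50, A = 9 750 mm², x = 97.5 mm, Ī = 30 895 313 mm⁴.
Hole 1 (subtracted): ⌀8, A = 50.2655 mm², x = 65 mm, Ī = 201.062 mm⁴.
Hole 2 (subtracted): ⌀8, A = 50.2655 mm², x = 130 mm, Ī = 201.062 mm⁴.
By symmetry the centroid is at mid-width, x̄ = 97.5 mm.
Transfer each piece to the centroidal y-axis using Ī + A·d² with d = x − 97.5:
  plate: d = 0 mm → contributes +30 895 313 mm⁴
  hole 1: d = -32.5 mm → contributes −53 294 mm⁴
  hole 2: d = 32.5 mm → contributes −53 294 mm⁴
Total I = 30 788 725 mm⁴.

I_y ≈ 3.079 × 10⁷ mm⁴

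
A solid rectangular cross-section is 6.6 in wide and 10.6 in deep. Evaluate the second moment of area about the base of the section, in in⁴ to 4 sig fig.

I_base ≈ 2620 in⁴

The section: 6.6 × 10.6, A = 69.96 in², y = 5.3 in, Ī = 655.059 in⁴.
Transfer it to the bottom edge using Ī + A·d² with d = y − 0:
  the section: d = 5.3 in → contributes +2620.24 in⁴
Total I = 2620.24 in⁴.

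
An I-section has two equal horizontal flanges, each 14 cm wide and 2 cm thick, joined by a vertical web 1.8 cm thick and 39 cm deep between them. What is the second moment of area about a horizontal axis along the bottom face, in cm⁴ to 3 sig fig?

Split into non-overlapping primitives; take the origin at the lower-left of the bounding box.
Bottom flange: 14 × 2, A = 28 cm², y = 1 cm, Ī = 9.3333 cm⁴.
Web: 1.8 × 39, A = 70.2 cm², y = 21.5 cm, Ī = 8897.9 cm⁴.
Top flange: 14 × 2, A = 28 cm², y = 42 cm, Ī = 9.3333 cm⁴.
Transfer each piece to a horizontal axis along the bottom face using Ī + A·d² with d = y − 0:
  bottom flange: d = 1 cm → contributes +37.333 cm⁴
  web: d = 21.5 cm → contributes +41 348 cm⁴
  top flange: d = 42 cm → contributes +49 401 cm⁴
Total I = 90 786 cm⁴.

I_base ≈ 9.08 × 10⁴ cm⁴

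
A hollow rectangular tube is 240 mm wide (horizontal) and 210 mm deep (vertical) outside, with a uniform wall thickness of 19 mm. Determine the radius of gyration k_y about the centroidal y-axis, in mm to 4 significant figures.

Split into non-overlapping primitives; take the origin at the lower-left of the bounding box.
Outer rectangle: 240 × 210, A = 50 400 mm², x = 120 mm, Ī = 241 920 000 mm⁴.
Inner void (subtracted): 202 × 172, A = 34 744 mm², x = 120 mm, Ī = 118 141 181 mm⁴.
By symmetry the centroid is at mid-width, x̄ = 120 mm.
All pieces are centred on the centroidal y-axis, so I = ΣĪ (holes subtracted) = 123 778 819 mm⁴.
Radius of gyration: k = √(I/A) = √(123 778 819 / 15 656) = 88.9166 mm.

k_y ≈ 88.92 mm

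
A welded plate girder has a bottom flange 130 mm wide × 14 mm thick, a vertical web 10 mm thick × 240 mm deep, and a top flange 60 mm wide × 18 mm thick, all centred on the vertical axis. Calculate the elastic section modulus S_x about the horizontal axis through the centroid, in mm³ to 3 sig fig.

Split into non-overlapping primitives; take the origin at the lower-left of the bounding box.
Bottom plate: 130 × 14, A = 1 820 mm², y = 7 mm, Ī = 29 727 mm⁴.
Web plate: 10 × 240, A = 2 400 mm², y = 134 mm, Ī = 11 520 000 mm⁴.
Top plate: 60 × 18, A = 1 080 mm², y = 263 mm, Ī = 29 160 mm⁴.
Centroid: ȳ = ΣA·y / ΣA = 116.68 mm.
Transfer each piece to the horizontal axis through the centroid using Ī + A·d² with d = y − 116.68:
  bottom plate: d = -109.68 mm → contributes +21 921 977 mm⁴
  web plate: d = 17.325 mm → contributes +12 240 334 mm⁴
  top plate: d = 146.32 mm → contributes +23 152 897 mm⁴
Total I = 57 315 208 mm⁴.
Extreme fibre distance c = 155.32 mm; S = I/c = 369 003 mm³.

S_x ≈ 3.69 × 10⁵ mm³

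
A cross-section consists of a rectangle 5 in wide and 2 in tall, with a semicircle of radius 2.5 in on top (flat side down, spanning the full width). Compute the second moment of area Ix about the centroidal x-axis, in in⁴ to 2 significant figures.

Ix ≈ 29 in⁴

Treat the section as a set of non-overlapping primitives; coordinates are from the bounding-box lower-left.
Rectangular body: 5 × 2, A = 10 in², y = 1 in, Ī = 3.333 in⁴.
Semicircular cap: semicircle r = 2.5, A = 9.817 in², y = 3.061 in, Ī = 4.287 in⁴.
Centroid: ȳ = ΣA·y / ΣA = 2.021 in.
Transfer each piece to the centroidal x-axis using Ī + A·d² with d = y − 2.021:
  rectangular body: d = -1.021 in → contributes +13.76 in⁴
  semicircular cap: d = 1.04 in → contributes +14.91 in⁴
Total I = 28.66 in⁴.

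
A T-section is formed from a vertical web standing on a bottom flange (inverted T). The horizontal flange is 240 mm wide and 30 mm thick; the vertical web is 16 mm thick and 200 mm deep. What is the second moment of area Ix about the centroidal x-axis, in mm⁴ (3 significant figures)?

Ix ≈ 4.05 × 10⁷ mm⁴

Decompose the section into non-overlapping parts with the origin at the bottom-left of its bounding rectangle.
Flange: 240 × 30, A = 7 200 mm², y = 15 mm, Ī = 540 000 mm⁴.
Web: 16 × 200, A = 3 200 mm², y = 130 mm, Ī = 10 666 667 mm⁴.
Centroid: ȳ = ΣA·y / ΣA = 50.385 mm.
Transfer each piece to the centroidal x-axis using Ī + A·d² with d = y − 50.385:
  flange: d = -35.385 mm → contributes +9 554 911 mm⁴
  web: d = 79.615 mm → contributes +30 950 217 mm⁴
Total I = 40 505 128 mm⁴.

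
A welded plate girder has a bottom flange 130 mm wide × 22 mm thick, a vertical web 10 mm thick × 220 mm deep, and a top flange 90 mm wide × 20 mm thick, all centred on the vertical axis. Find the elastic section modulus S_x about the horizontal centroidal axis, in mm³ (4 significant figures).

S_x ≈ 4.993 × 10⁵ mm³

Decompose the section into non-overlapping parts with the origin at the bottom-left of its bounding rectangle.
Bottom plate: 130 × 22, A = 2 860 mm², y = 11 mm, Ī = 115 353 mm⁴.
Web plate: 10 × 220, A = 2 200 mm², y = 132 mm, Ī = 8 873 333 mm⁴.
Top plate: 90 × 20, A = 1 800 mm², y = 252 mm, Ī = 60 000 mm⁴.
Centroid: ȳ = ΣA·y / ΣA = 113.041 mm.
Transfer each piece to the horizontal centroidal axis using Ī + A·d² with d = y − 113.041:
  bottom plate: d = -102.041 mm → contributes +29 894 612 mm⁴
  web plate: d = 18.9592 mm → contributes +9 664 125 mm⁴
  top plate: d = 138.959 mm → contributes +34 817 379 mm⁴
Total I = 74 376 115 mm⁴.
Extreme fibre distance c = 148.959 mm; S = I/c = 499 305 mm³.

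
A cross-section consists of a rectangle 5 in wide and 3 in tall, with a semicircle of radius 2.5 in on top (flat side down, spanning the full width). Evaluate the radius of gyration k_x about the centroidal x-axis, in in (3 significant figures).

Decompose the section into non-overlapping parts with the origin at the bottom-left of its bounding rectangle.
Rectangular body: 5 × 3, A = 15 in², y = 1.5 in, Ī = 11.25 in⁴.
Semicircular cap: semicircle r = 2.5, A = 9.8175 in², y = 4.061 in, Ī = 4.2874 in⁴.
Centroid: ȳ = ΣA·y / ΣA = 2.5131 in.
Transfer each piece to the centroidal x-axis using Ī + A·d² with d = y − 2.5131:
  rectangular body: d = -1.0131 in → contributes +26.646 in⁴
  semicircular cap: d = 1.5479 in → contributes +27.811 in⁴
Total I = 54.457 in⁴.
Radius of gyration: k = √(I/A) = √(54.457 / 24.817) = 1.4813 in.

k_x ≈ 1.48 in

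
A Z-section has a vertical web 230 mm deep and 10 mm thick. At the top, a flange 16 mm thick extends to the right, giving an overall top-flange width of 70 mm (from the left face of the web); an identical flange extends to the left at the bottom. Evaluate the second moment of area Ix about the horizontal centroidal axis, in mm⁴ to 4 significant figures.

Ix ≈ 3.216 × 10⁷ mm⁴

Treat the section as a set of non-overlapping primitives; coordinates are from the bounding-box lower-left.
Web: 10 × 230, A = 2 300 mm², y = 115 mm, Ī = 10 139 167 mm⁴.
Top flange (beyond web): 60 × 16, A = 960 mm², y = 222 mm, Ī = 20 480 mm⁴.
Bottom flange (beyond web): 60 × 16, A = 960 mm², y = 8 mm, Ī = 20 480 mm⁴.
Centroid: ȳ = ΣA·y / ΣA = 115 mm.
Transfer each piece to the horizontal centroidal axis using Ī + A·d² with d = y − 115:
  web: d = 0 mm → contributes +10 139 167 mm⁴
  top flange (beyond web): d = 107 mm → contributes +11 011 520 mm⁴
  bottom flange (beyond web): d = -107 mm → contributes +11 011 520 mm⁴
Total I = 32 162 207 mm⁴.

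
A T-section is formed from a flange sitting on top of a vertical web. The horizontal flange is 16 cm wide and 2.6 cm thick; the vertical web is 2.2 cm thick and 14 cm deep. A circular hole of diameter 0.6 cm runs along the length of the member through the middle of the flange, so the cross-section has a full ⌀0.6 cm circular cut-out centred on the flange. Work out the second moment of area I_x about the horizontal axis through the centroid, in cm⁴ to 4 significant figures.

I_x ≈ 1742 cm⁴

Decompose the section into non-overlapping parts with the origin at the bottom-left of its bounding rectangle.
Flange: 16 × 2.6, A = 41.6 cm², y = 15.3 cm, Ī = 23.4347 cm⁴.
Web: 2.2 × 14, A = 30.8 cm², y = 7 cm, Ī = 503.067 cm⁴.
Hole (subtracted): ⌀0.6, A = 0.282743 cm², y = 15.3 cm, Ī = 0.00636173 cm⁴.
Centroid: ȳ = ΣA·y / ΣA = 11.7552 cm.
Transfer each piece to the horizontal axis through the centroid using Ī + A·d² with d = y − 11.7552:
  flange: d = 3.54478 cm → contributes +546.159 cm⁴
  web: d = -4.75522 cm → contributes +1199.52 cm⁴
  hole: d = 3.54478 cm → contributes −3.55917 cm⁴
Total I = 1742.12 cm⁴.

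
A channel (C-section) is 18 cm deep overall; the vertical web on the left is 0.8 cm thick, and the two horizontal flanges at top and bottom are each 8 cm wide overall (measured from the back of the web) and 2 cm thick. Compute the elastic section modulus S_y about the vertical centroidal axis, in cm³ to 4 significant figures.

S_y ≈ 56.51 cm³

Split into non-overlapping primitives; take the origin at the lower-left of the bounding box.
Web: 0.8 × 18, A = 14.4 cm², x = 0.4 cm, Ī = 0.768 cm⁴.
Top flange (beyond web): 7.2 × 2, A = 14.4 cm², x = 4.4 cm, Ī = 62.208 cm⁴.
Bottom flange (beyond web): 7.2 × 2, A = 14.4 cm², x = 4.4 cm, Ī = 62.208 cm⁴.
Centroid: x̄ = ΣA·x / ΣA = 3.06667 cm.
Transfer each piece to the vertical centroidal axis using Ī + A·d² with d = x − 3.06667:
  web: d = -2.66667 cm → contributes +103.168 cm⁴
  top flange (beyond web): d = 1.33333 cm → contributes +87.808 cm⁴
  bottom flange (beyond web): d = 1.33333 cm → contributes +87.808 cm⁴
Total I = 278.784 cm⁴.
Extreme fibre distance c = 4.93333 cm; S = I/c = 56.5103 cm³.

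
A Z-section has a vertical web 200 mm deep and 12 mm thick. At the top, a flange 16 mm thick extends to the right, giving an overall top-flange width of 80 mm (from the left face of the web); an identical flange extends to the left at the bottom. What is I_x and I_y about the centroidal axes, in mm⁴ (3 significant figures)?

I_x ≈ 2.65 × 10⁷ mm⁴, I_y ≈ 4.35 × 10⁶ mm⁴

Split into non-overlapping primitives; take the origin at the lower-left of the bounding box.
Web: 12 × 200, A = 2 400 mm², y = 100 mm, Ī = 8 000 000 mm⁴.
Top flange (beyond web): 68 × 16, A = 1 088 mm², y = 192 mm, Ī = 23 211 mm⁴.
Bottom flange (beyond web): 68 × 16, A = 1 088 mm², y = 8 mm, Ī = 23 211 mm⁴.
Centroid: ȳ = ΣA·y / ΣA = 100 mm.
Transfer each piece to the centroidal x-axis using Ī + A·d² with d = y − 100:
  web: d = 0 mm → contributes +8 000 000 mm⁴
  top flange (beyond web): d = 92 mm → contributes +9 232 043 mm⁴
  bottom flange (beyond web): d = -92 mm → contributes +9 232 043 mm⁴
Total I = 26 464 085 mm⁴.
For the y-axis: x̄ = 74 mm.
Repeating about the centroidal y-axis gives I_y = 4 348 885 mm⁴.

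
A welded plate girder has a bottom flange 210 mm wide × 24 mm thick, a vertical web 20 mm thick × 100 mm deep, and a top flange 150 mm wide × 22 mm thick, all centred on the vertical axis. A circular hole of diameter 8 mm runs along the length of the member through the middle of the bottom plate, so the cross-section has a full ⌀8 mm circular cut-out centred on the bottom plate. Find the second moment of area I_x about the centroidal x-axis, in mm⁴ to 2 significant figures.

Treat the section as a set of non-overlapping primitives; coordinates are from the bounding-box lower-left.
Bottom plate: 210 × 24, A = 5 040 mm², y = 12 mm, Ī = 241 920 mm⁴.
Web plate: 20 × 100, A = 2 000 mm², y = 74 mm, Ī = 1 666 667 mm⁴.
Top plate: 150 × 22, A = 3 300 mm², y = 135 mm, Ī = 133 100 mm⁴.
Hole (subtracted): ⌀8, A = 50.27 mm², y = 12 mm, Ī = 201.1 mm⁴.
Centroid: ȳ = ΣA·y / ΣA = 63.5 mm.
Transfer each piece to the centroidal x-axis using Ī + A·d² with d = y − 63.5:
  bottom plate: d = -51.5 mm → contributes +13 608 184 mm⁴
  web plate: d = 10.5 mm → contributes +1 887 254 mm⁴
  top plate: d = 71.5 mm → contributes +17 004 503 mm⁴
  hole: d = -51.5 mm → contributes −133 507 mm⁴
Total I = 32 366 434 mm⁴.

I_x ≈ 3.2 × 10⁷ mm⁴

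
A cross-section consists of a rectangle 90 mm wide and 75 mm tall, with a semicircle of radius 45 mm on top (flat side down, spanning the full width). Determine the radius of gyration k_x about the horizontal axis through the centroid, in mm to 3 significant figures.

Break the section into simple shapes (no overlaps), measuring from the bottom-left corner of the bounding box.
Rectangular body: 90 × 75, A = 6 750 mm², y = 37.5 mm, Ī = 3 164 063 mm⁴.
Semicircular cap: semicircle r = 45, A = 3180.9 mm², y = 94.099 mm, Ī = 450 072 mm⁴.
Centroid: ȳ = ΣA·y / ΣA = 55.629 mm.
Transfer each piece to the horizontal axis through the centroid using Ī + A·d² with d = y − 55.629:
  rectangular body: d = -18.129 mm → contributes +5 382 417 mm⁴
  semicircular cap: d = 38.47 mm → contributes +5 157 566 mm⁴
Total I = 10 539 983 mm⁴.
Radius of gyration: k = √(I/A) = √(10 539 983 / 9930.9) = 32.578 mm.

k_x ≈ 32.6 mm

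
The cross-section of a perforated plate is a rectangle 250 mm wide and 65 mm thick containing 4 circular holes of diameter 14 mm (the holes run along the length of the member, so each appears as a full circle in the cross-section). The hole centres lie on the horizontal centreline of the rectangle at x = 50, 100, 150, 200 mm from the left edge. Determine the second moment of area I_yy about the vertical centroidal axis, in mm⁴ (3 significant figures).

Break the section into simple shapes (no overlaps), measuring from the bottom-left corner of the bounding box.
Plate: 250 × 65, A = 16 250 mm², x = 125 mm, Ī = 84 635 417 mm⁴.
Hole 1 (subtracted): ⌀14, A = 153.94 mm², x = 50 mm, Ī = 1885.7 mm⁴.
Hole 2 (subtracted): ⌀14, A = 153.94 mm², x = 100 mm, Ī = 1885.7 mm⁴.
Hole 3 (subtracted): ⌀14, A = 153.94 mm², x = 150 mm, Ī = 1885.7 mm⁴.
Hole 4 (subtracted): ⌀14, A = 153.94 mm², x = 200 mm, Ī = 1885.7 mm⁴.
By symmetry the centroid is at mid-width, x̄ = 125 mm.
Transfer each piece to the vertical centroidal axis using Ī + A·d² with d = x − 125:
  plate: d = 0 mm → contributes +84 635 417 mm⁴
  hole 1: d = -75 mm → contributes −867 787 mm⁴
  hole 2: d = -25 mm → contributes −98 097 mm⁴
  hole 3: d = 25 mm → contributes −98 097 mm⁴
  hole 4: d = 75 mm → contributes −867 787 mm⁴
Total I = 82 703 648 mm⁴.

I_yy ≈ 8.27 × 10⁷ mm⁴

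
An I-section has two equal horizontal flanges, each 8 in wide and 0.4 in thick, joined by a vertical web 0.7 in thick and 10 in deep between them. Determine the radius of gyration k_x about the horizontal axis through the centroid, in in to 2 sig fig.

Decompose the section into non-overlapping parts with the origin at the bottom-left of its bounding rectangle.
Bottom flange: 8 × 0.4, A = 3.2 in², y = 0.2 in, Ī = 0.04267 in⁴.
Web: 0.7 × 10, A = 7 in², y = 5.4 in, Ī = 58.33 in⁴.
Top flange: 8 × 0.4, A = 3.2 in², y = 10.6 in, Ī = 0.04267 in⁴.
By symmetry the centroid is at mid-height, ȳ = 5.4 in.
Transfer each piece to the horizontal axis through the centroid using Ī + A·d² with d = y − 5.4:
  bottom flange: d = -5.2 in → contributes +86.57 in⁴
  web: d = 0 in → contributes +58.33 in⁴
  top flange: d = 5.2 in → contributes +86.57 in⁴
Total I = 231.5 in⁴.
Radius of gyration: k = √(I/A) = √(231.5 / 13.4) = 4.156 in.

k_x ≈ 4.2 in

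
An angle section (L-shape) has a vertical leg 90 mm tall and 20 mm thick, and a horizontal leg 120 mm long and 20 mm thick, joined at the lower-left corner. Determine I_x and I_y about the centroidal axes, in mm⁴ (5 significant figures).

Treat the section as a set of non-overlapping primitives; coordinates are from the bounding-box lower-left.
Vertical leg: 20 × 90, A = 1 800 mm², y = 45 mm, Ī = 1 215 000 mm⁴.
Horizontal leg (remainder): 100 × 20, A = 2 000 mm², y = 10 mm, Ī = 66666.67 mm⁴.
Centroid: ȳ = ΣA·y / ΣA = 26.57895 mm.
Transfer each piece to the centroidal x-axis using Ī + A·d² with d = y − 26.57895:
  vertical leg: d = 18.42105 mm → contributes +1 825 803 mm⁴
  horizontal leg (remainder): d = -16.57895 mm → contributes +616389.7 mm⁴
Total I = 2 442 193 mm⁴.
For the y-axis: x̄ = 41.57895 mm.
Repeating about the centroidal y-axis gives I_y = 5 137 193 mm⁴.

I_x ≈ 2.4422 × 10⁶ mm⁴, I_y ≈ 5.1372 × 10⁶ mm⁴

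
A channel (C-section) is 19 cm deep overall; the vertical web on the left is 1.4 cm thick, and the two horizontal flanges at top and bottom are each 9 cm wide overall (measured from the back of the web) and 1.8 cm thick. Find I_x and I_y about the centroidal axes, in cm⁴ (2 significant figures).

I_x ≈ 2800 cm⁴, I_y ≈ 410 cm⁴

Treat the section as a set of non-overlapping primitives; coordinates are from the bounding-box lower-left.
Web: 1.4 × 19, A = 26.6 cm², y = 9.5 cm, Ī = 800.2 cm⁴.
Top flange (beyond web): 7.6 × 1.8, A = 13.68 cm², y = 18.1 cm, Ī = 3.694 cm⁴.
Bottom flange (beyond web): 7.6 × 1.8, A = 13.68 cm², y = 0.9 cm, Ī = 3.694 cm⁴.
By symmetry the centroid is at mid-height, ȳ = 9.5 cm.
Transfer each piece to the centroidal x-axis using Ī + A·d² with d = y − 9.5:
  web: d = 0 cm → contributes +800.2 cm⁴
  top flange (beyond web): d = 8.6 cm → contributes +1 015 cm⁴
  bottom flange (beyond web): d = -8.6 cm → contributes +1 015 cm⁴
Total I = 2 831 cm⁴.
For the y-axis: x̄ = 2.982 cm.
Repeating about the centroidal y-axis gives I_y = 409.2 cm⁴.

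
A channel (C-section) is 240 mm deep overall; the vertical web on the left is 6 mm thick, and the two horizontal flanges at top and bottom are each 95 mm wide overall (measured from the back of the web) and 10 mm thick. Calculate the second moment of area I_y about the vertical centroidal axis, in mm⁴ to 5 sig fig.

Decompose the section into non-overlapping parts with the origin at the bottom-left of its bounding rectangle.
Web: 6 × 240, A = 1 440 mm², x = 3 mm, Ī = 4 320 mm⁴.
Top flange (beyond web): 89 × 10, A = 890 mm², x = 50.5 mm, Ī = 587474.2 mm⁴.
Bottom flange (beyond web): 89 × 10, A = 890 mm², x = 50.5 mm, Ī = 587474.2 mm⁴.
Centroid: x̄ = ΣA·x / ΣA = 29.25776 mm.
Transfer each piece to the vertical centroidal axis using Ī + A·d² with d = x − 29.25776:
  web: d = -26.25776 mm → contributes +997 157 mm⁴
  top flange (beyond web): d = 21.24224 mm → contributes +989071.2 mm⁴
  bottom flange (beyond web): d = 21.24224 mm → contributes +989071.2 mm⁴
Total I = 2 975 299 mm⁴.

I_y ≈ 2.9753 × 10⁶ mm⁴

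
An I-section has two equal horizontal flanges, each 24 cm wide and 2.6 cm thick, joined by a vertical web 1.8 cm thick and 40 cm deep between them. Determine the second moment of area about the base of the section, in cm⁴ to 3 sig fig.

I_base ≈ 1.67 × 10⁵ cm⁴

Break the section into simple shapes (no overlaps), measuring from the bottom-left corner of the bounding box.
Bottom flange: 24 × 2.6, A = 62.4 cm², y = 1.3 cm, Ī = 35.152 cm⁴.
Web: 1.8 × 40, A = 72 cm², y = 22.6 cm, Ī = 9 600 cm⁴.
Top flange: 24 × 2.6, A = 62.4 cm², y = 43.9 cm, Ī = 35.152 cm⁴.
Transfer each piece to a horizontal axis along the bottom face using Ī + A·d² with d = y − 0:
  bottom flange: d = 1.3 cm → contributes +140.61 cm⁴
  web: d = 22.6 cm → contributes +46 375 cm⁴
  top flange: d = 43.9 cm → contributes +120 293 cm⁴
Total I = 166 808 cm⁴.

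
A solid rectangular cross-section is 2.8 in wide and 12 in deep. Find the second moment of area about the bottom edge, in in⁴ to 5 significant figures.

I_base ≈ 1612.8 in⁴

The section: 2.8 × 12, A = 33.6 in², y = 6 in, Ī = 403.2 in⁴.
Transfer it to the base of the section using Ī + A·d² with d = y − 0:
  the section: d = 6 in → contributes +1612.8 in⁴
Total I = 1612.8 in⁴.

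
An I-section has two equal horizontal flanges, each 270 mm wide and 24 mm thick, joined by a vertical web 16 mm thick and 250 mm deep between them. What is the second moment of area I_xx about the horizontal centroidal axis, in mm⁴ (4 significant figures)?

Split into non-overlapping primitives; take the origin at the lower-left of the bounding box.
Bottom flange: 270 × 24, A = 6 480 mm², y = 12 mm, Ī = 311 040 mm⁴.
Web: 16 × 250, A = 4 000 mm², y = 149 mm, Ī = 20 833 333 mm⁴.
Top flange: 270 × 24, A = 6 480 mm², y = 286 mm, Ī = 311 040 mm⁴.
By symmetry the centroid is at mid-height, ȳ = 149 mm.
Transfer each piece to the horizontal centroidal axis using Ī + A·d² with d = y − 149:
  bottom flange: d = -137 mm → contributes +121 934 160 mm⁴
  web: d = 0 mm → contributes +20 833 333 mm⁴
  top flange: d = 137 mm → contributes +121 934 160 mm⁴
Total I = 264 701 653 mm⁴.

I_xx ≈ 2.647 × 10⁸ mm⁴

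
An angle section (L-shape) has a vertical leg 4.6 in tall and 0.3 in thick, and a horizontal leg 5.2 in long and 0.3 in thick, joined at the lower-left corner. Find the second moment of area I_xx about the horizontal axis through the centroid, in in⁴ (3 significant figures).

I_xx ≈ 5.73 in⁴

Split into non-overlapping primitives; take the origin at the lower-left of the bounding box.
Vertical leg: 0.3 × 4.6, A = 1.38 in², y = 2.3 in, Ī = 2.4334 in⁴.
Horizontal leg (remainder): 4.9 × 0.3, A = 1.47 in², y = 0.15 in, Ī = 0.011025 in⁴.
Centroid: ȳ = ΣA·y / ΣA = 1.1911 in.
Transfer each piece to the horizontal axis through the centroid using Ī + A·d² with d = y − 1.1911:
  vertical leg: d = 1.1089 in → contributes +4.1305 in⁴
  horizontal leg (remainder): d = -1.0411 in → contributes +1.6042 in⁴
Total I = 5.7347 in⁴.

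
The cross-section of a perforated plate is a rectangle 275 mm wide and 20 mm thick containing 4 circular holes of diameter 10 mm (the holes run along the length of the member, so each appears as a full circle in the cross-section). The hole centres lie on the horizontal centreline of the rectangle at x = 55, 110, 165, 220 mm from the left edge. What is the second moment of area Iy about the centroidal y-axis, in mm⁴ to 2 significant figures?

Treat the section as a set of non-overlapping primitives; coordinates are from the bounding-box lower-left.
Plate: 275 × 20, A = 5 500 mm², x = 137.5 mm, Ī = 34 661 458 mm⁴.
Hole 1 (subtracted): ⌀10, A = 78.54 mm², x = 55 mm, Ī = 490.9 mm⁴.
Hole 2 (subtracted): ⌀10, A = 78.54 mm², x = 110 mm, Ī = 490.9 mm⁴.
Hole 3 (subtracted): ⌀10, A = 78.54 mm², x = 165 mm, Ī = 490.9 mm⁴.
Hole 4 (subtracted): ⌀10, A = 78.54 mm², x = 220 mm, Ī = 490.9 mm⁴.
By symmetry the centroid is at mid-width, x̄ = 137.5 mm.
Transfer each piece to the centroidal y-axis using Ī + A·d² with d = x − 137.5:
  plate: d = 0 mm → contributes +34 661 458 mm⁴
  hole 1: d = -82.5 mm → contributes −535 052 mm⁴
  hole 2: d = -27.5 mm → contributes −59 887 mm⁴
  hole 3: d = 27.5 mm → contributes −59 887 mm⁴
  hole 4: d = 82.5 mm → contributes −535 052 mm⁴
Total I = 33 471 580 mm⁴.

Iy ≈ 3.3 × 10⁷ mm⁴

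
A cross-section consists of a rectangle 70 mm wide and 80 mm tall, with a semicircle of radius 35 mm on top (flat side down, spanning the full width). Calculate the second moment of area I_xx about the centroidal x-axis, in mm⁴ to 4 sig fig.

Split into non-overlapping primitives; take the origin at the lower-left of the bounding box.
Rectangular body: 70 × 80, A = 5 600 mm², y = 40 mm, Ī = 2 986 667 mm⁴.
Semicircular cap: semicircle r = 35, A = 1924.23 mm², y = 94.8545 mm, Ī = 164 704 mm⁴.
Centroid: ȳ = ΣA·y / ΣA = 54.0283 mm.
Transfer each piece to the centroidal x-axis using Ī + A·d² with d = y − 54.0283:
  rectangular body: d = -14.0283 mm → contributes +4 088 714 mm⁴
  semicircular cap: d = 40.8261 mm → contributes +3 371 950 mm⁴
Total I = 7 460 664 mm⁴.

I_xx ≈ 7.461 × 10⁶ mm⁴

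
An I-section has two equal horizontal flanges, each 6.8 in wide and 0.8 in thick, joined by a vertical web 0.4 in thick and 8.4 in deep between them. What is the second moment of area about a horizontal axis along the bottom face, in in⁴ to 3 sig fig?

Break the section into simple shapes (no overlaps), measuring from the bottom-left corner of the bounding box.
Bottom flange: 6.8 × 0.8, A = 5.44 in², y = 0.4 in, Ī = 0.29013 in⁴.
Web: 0.4 × 8.4, A = 3.36 in², y = 5 in, Ī = 19.757 in⁴.
Top flange: 6.8 × 0.8, A = 5.44 in², y = 9.6 in, Ī = 0.29013 in⁴.
Transfer each piece to the bottom edge using Ī + A·d² with d = y − 0:
  bottom flange: d = 0.4 in → contributes +1.1605 in⁴
  web: d = 5 in → contributes +103.76 in⁴
  top flange: d = 9.6 in → contributes +501.64 in⁴
Total I = 606.56 in⁴.

I_base ≈ 607 in⁴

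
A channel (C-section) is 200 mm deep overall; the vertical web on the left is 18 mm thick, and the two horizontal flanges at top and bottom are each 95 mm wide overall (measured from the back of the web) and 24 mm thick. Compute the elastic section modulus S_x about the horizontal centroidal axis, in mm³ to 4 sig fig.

Split into non-overlapping primitives; take the origin at the lower-left of the bounding box.
Web: 18 × 200, A = 3 600 mm², y = 100 mm, Ī = 12 000 000 mm⁴.
Top flange (beyond web): 77 × 24, A = 1 848 mm², y = 188 mm, Ī = 88 704 mm⁴.
Bottom flange (beyond web): 77 × 24, A = 1 848 mm², y = 12 mm, Ī = 88 704 mm⁴.
By symmetry the centroid is at mid-height, ȳ = 100 mm.
Transfer each piece to the horizontal centroidal axis using Ī + A·d² with d = y − 100:
  web: d = 0 mm → contributes +12 000 000 mm⁴
  top flange (beyond web): d = 88 mm → contributes +14 399 616 mm⁴
  bottom flange (beyond web): d = -88 mm → contributes +14 399 616 mm⁴
Total I = 40 799 232 mm⁴.
Extreme fibre distance c = 100 mm; S = I/c = 407 992 mm³.

S_x ≈ 4.080 × 10⁵ mm³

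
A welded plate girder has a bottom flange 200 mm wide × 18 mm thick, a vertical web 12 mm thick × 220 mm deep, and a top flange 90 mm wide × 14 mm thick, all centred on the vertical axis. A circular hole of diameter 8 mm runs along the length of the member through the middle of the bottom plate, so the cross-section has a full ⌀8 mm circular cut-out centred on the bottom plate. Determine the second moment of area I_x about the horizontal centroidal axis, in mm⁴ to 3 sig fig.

Treat the section as a set of non-overlapping primitives; coordinates are from the bounding-box lower-left.
Bottom plate: 200 × 18, A = 3 600 mm², y = 9 mm, Ī = 97 200 mm⁴.
Web plate: 12 × 220, A = 2 640 mm², y = 128 mm, Ī = 10 648 000 mm⁴.
Top plate: 90 × 14, A = 1 260 mm², y = 245 mm, Ī = 20 580 mm⁴.
Hole (subtracted): ⌀8, A = 50.265 mm², y = 9 mm, Ī = 201.06 mm⁴.
Centroid: ȳ = ΣA·y / ΣA = 91.086 mm.
Transfer each piece to the horizontal centroidal axis using Ī + A·d² with d = y − 91.086:
  bottom plate: d = -82.086 mm → contributes +24 354 488 mm⁴
  web plate: d = 36.914 mm → contributes +14 245 350 mm⁴
  top plate: d = 153.91 mm → contributes +29 869 318 mm⁴
  hole: d = -82.086 mm → contributes −338 897 mm⁴
Total I = 68 130 259 mm⁴.

I_x ≈ 6.81 × 10⁷ mm⁴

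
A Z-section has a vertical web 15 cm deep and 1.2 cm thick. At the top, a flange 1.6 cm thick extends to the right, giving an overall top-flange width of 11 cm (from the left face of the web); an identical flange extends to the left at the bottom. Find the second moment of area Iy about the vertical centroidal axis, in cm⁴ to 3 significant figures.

Decompose the section into non-overlapping parts with the origin at the bottom-left of its bounding rectangle.
Web: 1.2 × 15, A = 18 cm², x = 10.4 cm, Ī = 2.16 cm⁴.
Top flange (beyond web): 9.8 × 1.6, A = 15.68 cm², x = 15.9 cm, Ī = 125.49 cm⁴.
Bottom flange (beyond web): 9.8 × 1.6, A = 15.68 cm², x = 4.9 cm, Ī = 125.49 cm⁴.
Centroid: x̄ = ΣA·x / ΣA = 10.4 cm.
Transfer each piece to the vertical centroidal axis using Ī + A·d² with d = x − 10.4:
  web: d = 0 cm → contributes +2.16 cm⁴
  top flange (beyond web): d = 5.5 cm → contributes +599.81 cm⁴
  bottom flange (beyond web): d = -5.5 cm → contributes +599.81 cm⁴
Total I = 1201.8 cm⁴.

Iy ≈ 1200 cm⁴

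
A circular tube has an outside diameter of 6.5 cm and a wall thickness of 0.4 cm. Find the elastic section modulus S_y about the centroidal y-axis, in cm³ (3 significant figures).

Treat the section as a set of non-overlapping primitives; coordinates are from the bounding-box lower-left.
Outer circle: ⌀6.5, A = 33.183 cm², x = 3.25 cm, Ī = 87.624 cm⁴.
Bore (subtracted): ⌀5.7, A = 25.518 cm², x = 3.25 cm, Ī = 51.817 cm⁴.
By symmetry the centroid is at mid-width, x̄ = 3.25 cm.
All pieces are centred on the centroidal y-axis, so I = ΣĪ (holes subtracted) = 35.807 cm⁴.
Extreme fibre distance c = 3.25 cm; S = I/c = 11.018 cm³.

S_y ≈ 11.0 cm³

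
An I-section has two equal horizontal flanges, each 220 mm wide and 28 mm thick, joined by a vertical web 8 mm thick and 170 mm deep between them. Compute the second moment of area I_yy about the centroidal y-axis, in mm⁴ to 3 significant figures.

Treat the section as a set of non-overlapping primitives; coordinates are from the bounding-box lower-left.
Bottom flange: 220 × 28, A = 6 160 mm², x = 110 mm, Ī = 24 845 333 mm⁴.
Web: 8 × 170, A = 1 360 mm², x = 110 mm, Ī = 7253.3 mm⁴.
Top flange: 220 × 28, A = 6 160 mm², x = 110 mm, Ī = 24 845 333 mm⁴.
By symmetry the centroid is at mid-width, x̄ = 110 mm.
All pieces are centred on the centroidal y-axis, so I = ΣĪ = 49 697 920 mm⁴.

I_yy ≈ 4.97 × 10⁷ mm⁴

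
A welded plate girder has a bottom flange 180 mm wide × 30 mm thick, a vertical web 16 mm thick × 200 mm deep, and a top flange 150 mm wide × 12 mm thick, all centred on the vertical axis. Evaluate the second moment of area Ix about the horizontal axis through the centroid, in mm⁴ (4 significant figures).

Ix ≈ 8.494 × 10⁷ mm⁴

Treat the section as a set of non-overlapping primitives; coordinates are from the bounding-box lower-left.
Bottom plate: 180 × 30, A = 5 400 mm², y = 15 mm, Ī = 405 000 mm⁴.
Web plate: 16 × 200, A = 3 200 mm², y = 130 mm, Ī = 10 666 667 mm⁴.
Top plate: 150 × 12, A = 1 800 mm², y = 236 mm, Ī = 21 600 mm⁴.
Centroid: ȳ = ΣA·y / ΣA = 88.6346 mm.
Transfer each piece to the horizontal axis through the centroid using Ī + A·d² with d = y − 88.6346:
  bottom plate: d = -73.6346 mm → contributes +29 684 106 mm⁴
  web plate: d = 41.3654 mm → contributes +16 142 171 mm⁴
  top plate: d = 147.365 mm → contributes +39 111 402 mm⁴
Total I = 84 937 678 mm⁴.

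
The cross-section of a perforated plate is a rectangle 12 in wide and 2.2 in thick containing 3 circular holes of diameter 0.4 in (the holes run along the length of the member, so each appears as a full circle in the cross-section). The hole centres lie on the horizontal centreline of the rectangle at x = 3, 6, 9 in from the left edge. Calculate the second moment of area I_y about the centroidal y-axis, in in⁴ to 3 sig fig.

I_y ≈ 315 in⁴

Split into non-overlapping primitives; take the origin at the lower-left of the bounding box.
Plate: 12 × 2.2, A = 26.4 in², x = 6 in, Ī = 316.8 in⁴.
Hole 1 (subtracted): ⌀0.4, A = 0.12566 in², x = 3 in, Ī = 0.0012566 in⁴.
Hole 2 (subtracted): ⌀0.4, A = 0.12566 in², x = 6 in, Ī = 0.0012566 in⁴.
Hole 3 (subtracted): ⌀0.4, A = 0.12566 in², x = 9 in, Ī = 0.0012566 in⁴.
By symmetry the centroid is at mid-width, x̄ = 6 in.
Transfer each piece to the centroidal y-axis using Ī + A·d² with d = x − 6:
  plate: d = 0 in → contributes +316.8 in⁴
  hole 1: d = -3 in → contributes −1.1322 in⁴
  hole 2: d = 0 in → contributes −0.0012566 in⁴
  hole 3: d = 3 in → contributes −1.1322 in⁴
Total I = 314.53 in⁴.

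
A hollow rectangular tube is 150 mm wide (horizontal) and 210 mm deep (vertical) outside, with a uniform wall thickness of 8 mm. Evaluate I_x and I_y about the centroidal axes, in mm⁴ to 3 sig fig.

I_x ≈ 3.42 × 10⁷ mm⁴, I_y ≈ 2.02 × 10⁷ mm⁴

Break the section into simple shapes (no overlaps), measuring from the bottom-left corner of the bounding box.
Outer rectangle: 150 × 210, A = 31 500 mm², y = 105 mm, Ī = 115 762 500 mm⁴.
Inner void (subtracted): 134 × 194, A = 25 996 mm², y = 105 mm, Ī = 81 532 121 mm⁴.
By symmetry the centroid is at mid-height, ȳ = 105 mm.
All pieces are centred on the centroidal x-axis, so I = ΣĪ (holes subtracted) = 34 230 379 mm⁴.
Repeating about the centroidal y-axis gives I_y = 20 163 819 mm⁴.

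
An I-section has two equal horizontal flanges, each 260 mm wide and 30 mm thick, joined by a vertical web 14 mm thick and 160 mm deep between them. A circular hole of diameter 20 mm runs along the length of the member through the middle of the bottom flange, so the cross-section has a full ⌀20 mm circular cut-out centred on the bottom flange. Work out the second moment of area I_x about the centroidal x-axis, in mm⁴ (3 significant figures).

Decompose the section into non-overlapping parts with the origin at the bottom-left of its bounding rectangle.
Bottom flange: 260 × 30, A = 7 800 mm², y = 15 mm, Ī = 585 000 mm⁴.
Web: 14 × 160, A = 2 240 mm², y = 110 mm, Ī = 4 778 667 mm⁴.
Top flange: 260 × 30, A = 7 800 mm², y = 205 mm, Ī = 585 000 mm⁴.
Hole (subtracted): ⌀20, A = 314.16 mm², y = 15 mm, Ī = 7 854 mm⁴.
Centroid: ȳ = ΣA·y / ΣA = 111.7 mm.
Transfer each piece to the centroidal x-axis using Ī + A·d² with d = y − 111.7:
  bottom flange: d = -96.703 mm → contributes +73 526 349 mm⁴
  web: d = -1.7029 mm → contributes +4 785 163 mm⁴
  top flange: d = 93.297 mm → contributes +68 478 890 mm⁴
  hole: d = -96.703 mm → contributes −2 945 700 mm⁴
Total I = 143 844 701 mm⁴.

I_x ≈ 1.44 × 10⁸ mm⁴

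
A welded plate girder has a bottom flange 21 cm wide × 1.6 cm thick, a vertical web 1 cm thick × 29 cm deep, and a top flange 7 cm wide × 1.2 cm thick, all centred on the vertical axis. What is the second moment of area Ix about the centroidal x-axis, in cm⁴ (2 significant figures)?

Decompose the section into non-overlapping parts with the origin at the bottom-left of its bounding rectangle.
Bottom plate: 21 × 1.6, A = 33.6 cm², y = 0.8 cm, Ī = 7.168 cm⁴.
Web plate: 1 × 29, A = 29 cm², y = 16.1 cm, Ī = 2 032 cm⁴.
Top plate: 7 × 1.2, A = 8.4 cm², y = 31.2 cm, Ī = 1.008 cm⁴.
Centroid: ȳ = ΣA·y / ΣA = 10.65 cm.
Transfer each piece to the centroidal x-axis using Ī + A·d² with d = y − 10.65:
  bottom plate: d = -9.846 cm → contributes +3 264 cm⁴
  web plate: d = 5.454 cm → contributes +2 895 cm⁴
  top plate: d = 20.55 cm → contributes +3 550 cm⁴
Total I = 9 709 cm⁴.

Ix ≈ 9700 cm⁴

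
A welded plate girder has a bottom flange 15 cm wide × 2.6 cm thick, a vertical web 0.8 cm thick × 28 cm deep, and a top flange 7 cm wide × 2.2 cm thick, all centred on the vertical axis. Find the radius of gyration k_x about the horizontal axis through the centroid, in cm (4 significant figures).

k_x ≈ 12.71 cm

Decompose the section into non-overlapping parts with the origin at the bottom-left of its bounding rectangle.
Bottom plate: 15 × 2.6, A = 39 cm², y = 1.3 cm, Ī = 21.97 cm⁴.
Web plate: 0.8 × 28, A = 22.4 cm², y = 16.6 cm, Ī = 1463.47 cm⁴.
Top plate: 7 × 2.2, A = 15.4 cm², y = 31.7 cm, Ī = 6.21133 cm⁴.
Centroid: ȳ = ΣA·y / ΣA = 11.8583 cm.
Transfer each piece to the horizontal axis through the centroid using Ī + A·d² with d = y − 11.8583:
  bottom plate: d = -10.5583 cm → contributes +4369.63 cm⁴
  web plate: d = 4.74167 cm → contributes +1967.09 cm⁴
  top plate: d = 19.8417 cm → contributes +6069.06 cm⁴
Total I = 12405.8 cm⁴.
Radius of gyration: k = √(I/A) = √(12405.8 / 76.8) = 12.7096 cm.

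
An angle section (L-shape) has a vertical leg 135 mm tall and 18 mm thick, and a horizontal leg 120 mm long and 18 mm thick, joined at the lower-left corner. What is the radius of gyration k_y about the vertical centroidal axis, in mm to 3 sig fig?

Break the section into simple shapes (no overlaps), measuring from the bottom-left corner of the bounding box.
Vertical leg: 18 × 135, A = 2 430 mm², x = 9 mm, Ī = 65 610 mm⁴.
Horizontal leg (remainder): 102 × 18, A = 1 836 mm², x = 69 mm, Ī = 1 591 812 mm⁴.
Centroid: x̄ = ΣA·x / ΣA = 34.823 mm.
Transfer each piece to the vertical centroidal axis using Ī + A·d² with d = x − 34.823:
  vertical leg: d = -25.823 mm → contributes +1 685 973 mm⁴
  horizontal leg (remainder): d = 34.177 mm → contributes +3 736 411 mm⁴
Total I = 5 422 384 mm⁴.
Radius of gyration: k = √(I/A) = √(5 422 384 / 4 266) = 35.652 mm.

k_y ≈ 35.7 mm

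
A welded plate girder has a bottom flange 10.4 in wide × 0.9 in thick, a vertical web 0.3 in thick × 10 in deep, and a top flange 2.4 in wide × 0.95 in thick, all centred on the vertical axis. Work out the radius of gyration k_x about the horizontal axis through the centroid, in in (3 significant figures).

Split into non-overlapping primitives; take the origin at the lower-left of the bounding box.
Bottom plate: 10.4 × 0.9, A = 9.36 in², y = 0.45 in, Ī = 0.6318 in⁴.
Web plate: 0.3 × 10, A = 3 in², y = 5.9 in, Ī = 25 in⁴.
Top plate: 2.4 × 0.95, A = 2.28 in², y = 11.375 in, Ī = 0.17148 in⁴.
Centroid: ȳ = ΣA·y / ΣA = 3.2682 in.
Transfer each piece to the horizontal axis through the centroid using Ī + A·d² with d = y − 3.2682:
  bottom plate: d = -2.8182 in → contributes +74.973 in⁴
  web plate: d = 2.6318 in → contributes +45.779 in⁴
  top plate: d = 8.1068 in → contributes +150.01 in⁴
Total I = 270.76 in⁴.
Radius of gyration: k = √(I/A) = √(270.76 / 14.64) = 4.3006 in.

k_x ≈ 4.30 in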